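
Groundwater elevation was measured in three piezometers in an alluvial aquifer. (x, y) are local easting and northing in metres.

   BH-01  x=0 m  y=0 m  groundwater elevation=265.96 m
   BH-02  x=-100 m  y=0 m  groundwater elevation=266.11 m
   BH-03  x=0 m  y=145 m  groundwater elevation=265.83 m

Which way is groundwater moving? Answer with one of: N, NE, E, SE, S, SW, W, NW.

∂h/∂x = (266.11 − 265.96) / (-100 − 0) = -0.001500
∂h/∂y = (265.83 − 265.96) / (145 − 0) = -0.0008966
Flow = −∇h = (+0.001500 east, +0.0008966 north), which points northeast.

NE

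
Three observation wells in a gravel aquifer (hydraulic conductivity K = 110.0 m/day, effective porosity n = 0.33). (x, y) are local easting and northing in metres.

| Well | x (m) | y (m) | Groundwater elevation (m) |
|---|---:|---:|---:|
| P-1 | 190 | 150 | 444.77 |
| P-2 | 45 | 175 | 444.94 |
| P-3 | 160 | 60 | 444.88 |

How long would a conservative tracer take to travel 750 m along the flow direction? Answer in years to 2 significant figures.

Taking P-1 as reference: P-2−P-1 = (-145, 25, +0.17); P-3−P-1 = (-30, -90, +0.11).
Determinant of the coordinate differences = (-145)·(-90) − (-30)·25 = 13800.
∂h/∂x = [(+0.17)·(-90) − (+0.11)·25] / 13800 = -0.001308
∂h/∂y = [(-145)·(+0.11) − (-30)·(+0.17)] / 13800 = -0.0007862
|∇h| = √(-0.001308² + -0.0007862²) = 0.001526
Seepage velocity v = K·i/n = 110.0 × 0.001526 / 0.33 = 0.5087 m/day.
t = 750 / 0.5087 = 1474 days = 4.04 years.

4.0 years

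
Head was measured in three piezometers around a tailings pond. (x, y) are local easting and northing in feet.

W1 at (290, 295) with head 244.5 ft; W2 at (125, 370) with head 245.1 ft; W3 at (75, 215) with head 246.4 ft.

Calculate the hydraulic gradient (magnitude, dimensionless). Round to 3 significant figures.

0.00904

Three-point gradient (reference W1): Δ to W2 = (-165, 75, +0.6), Δ to W3 = (-215, -80, +1.9).
∂h/∂x = -0.006496, ∂h/∂y = -0.006292 (det = 29325).
|∇h| = √(-0.006496² + -0.006292²) = 0.009044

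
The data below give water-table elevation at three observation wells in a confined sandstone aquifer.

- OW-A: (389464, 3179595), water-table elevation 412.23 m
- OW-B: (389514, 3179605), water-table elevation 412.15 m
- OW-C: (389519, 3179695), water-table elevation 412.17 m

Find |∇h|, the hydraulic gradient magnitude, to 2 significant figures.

Taking OW-A as reference: OW-B−OW-A = (50, 10, -0.08); OW-C−OW-A = (55, 100, -0.06).
Determinant of the coordinate differences = 50·100 − 55·10 = 4450.
∂h/∂x = [(-0.08)·100 − (-0.06)·10] / 4450 = -0.001663
∂h/∂y = [50·(-0.06) − 55·(-0.08)] / 4450 = +0.0003146
|∇h| = √(-0.001663² + 0.0003146²) = 0.001692

0.0017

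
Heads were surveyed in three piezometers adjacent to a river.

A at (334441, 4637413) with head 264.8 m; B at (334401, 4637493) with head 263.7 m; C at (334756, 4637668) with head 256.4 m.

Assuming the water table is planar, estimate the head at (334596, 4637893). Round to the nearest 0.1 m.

253.8 m

Taking A as reference: B−A = (-40, 80, -1.1); C−A = (315, 255, -8.4).
Determinant of the coordinate differences = (-40)·255 − 315·80 = -35400.
∂h/∂x = [(-1.1)·255 − (-8.4)·80] / -35400 = -0.01106
∂h/∂y = [(-40)·(-8.4) − 315·(-1.1)] / -35400 = -0.01928
h(334596, 4637893) = 264.8 + (-0.01106)·(155) + (-0.01928)·(480) = 264.8 -1.714 -9.254 = 253.832 m.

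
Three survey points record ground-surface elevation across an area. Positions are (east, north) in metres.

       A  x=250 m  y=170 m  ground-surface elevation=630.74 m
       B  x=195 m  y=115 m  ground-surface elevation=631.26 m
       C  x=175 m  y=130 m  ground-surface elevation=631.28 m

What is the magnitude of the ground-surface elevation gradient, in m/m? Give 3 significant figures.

0.00669 m/m

With z = a·x + b·y + c and A as origin, the differences give:
  (-55)·a + (-55)·b = +0.52
  (-75)·a + (-40)·b = +0.54
Eliminate b (×(-40) and ×(-55), subtract): -1925·a = 8.900 → a = ∂z/∂x = -0.004623
Back-substitute: b = ∂z/∂y = -0.004831.
|∇f| = √(-0.004623² + -0.004831²) = 0.006687 m/m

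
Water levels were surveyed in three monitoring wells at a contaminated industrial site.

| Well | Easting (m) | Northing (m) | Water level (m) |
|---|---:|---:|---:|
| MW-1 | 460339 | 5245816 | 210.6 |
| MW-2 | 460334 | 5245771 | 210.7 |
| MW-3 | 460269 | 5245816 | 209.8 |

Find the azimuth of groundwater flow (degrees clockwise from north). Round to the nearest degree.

With h = a·x + b·y + c and MW-1 as origin, the differences give:
  (-5)·a + (-45)·b = +0.1
  (-70)·a + 0·b = -0.8
Eliminate b (×0 and ×(-45), subtract): -3150·a = -36.00 → a = ∂h/∂x = +0.01143
Back-substitute: b = ∂h/∂y = -0.003492.
Flow direction (−∇h) has components (-0.01143 E, +0.003492 N).
Azimuth = atan2(E, N) = atan2(-0.01143, +0.003492) = 287.0° ≈ 287°.

287°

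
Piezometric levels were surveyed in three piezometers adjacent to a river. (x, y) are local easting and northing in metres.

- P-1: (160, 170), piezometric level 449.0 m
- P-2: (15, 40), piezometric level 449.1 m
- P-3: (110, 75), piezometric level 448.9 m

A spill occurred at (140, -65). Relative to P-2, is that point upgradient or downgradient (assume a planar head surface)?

With h = a·x + b·y + c and P-1 as origin, the differences give:
  (-145)·a + (-130)·b = +0.1
  (-50)·a + (-95)·b = -0.1
Eliminate b (×(-95) and ×(-130), subtract): 7275·a = -22.50 → a = ∂h/∂x = -0.003093
Back-substitute: b = ∂h/∂y = +0.002680.
Head at (140, -65) = 449.0 + (-0.003093)·(-20) + (+0.002680)·(-235) = 448.43 m.
That is lower than the 449.1 m at P-2, so the point is downgradient.

downgradient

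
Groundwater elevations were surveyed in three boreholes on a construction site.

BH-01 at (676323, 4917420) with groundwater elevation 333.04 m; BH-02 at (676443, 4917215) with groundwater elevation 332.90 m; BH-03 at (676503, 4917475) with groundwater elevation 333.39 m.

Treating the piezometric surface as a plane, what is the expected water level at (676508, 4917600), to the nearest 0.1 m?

With h = a·x + b·y + c and BH-01 as origin, the differences give:
  120·a + (-205)·b = -0.14
  180·a + 55·b = +0.35
Eliminate b (×55 and ×(-205), subtract): 43500·a = 64.050 → a = ∂h/∂x = +0.001472
Back-substitute: b = ∂h/∂y = +0.001545.
h(676508, 4917600) = 333.04 + (+0.001472)·(185) + (+0.001545)·(180) = 333.04 +0.272 +0.278 = 333.590 m.

333.6 m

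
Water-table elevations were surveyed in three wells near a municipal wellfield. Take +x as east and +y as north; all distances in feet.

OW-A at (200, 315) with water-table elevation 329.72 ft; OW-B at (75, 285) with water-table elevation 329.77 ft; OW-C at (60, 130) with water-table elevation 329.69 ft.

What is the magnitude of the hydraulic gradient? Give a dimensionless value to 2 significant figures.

0.00078

Three-point gradient (reference OW-A): Δ to OW-B = (-125, -30, +0.05), Δ to OW-C = (-140, -185, -0.03).
∂h/∂x = -0.0005363, ∂h/∂y = +0.0005680 (det = 18925).
|∇h| = √(-0.0005363² + 0.0005680²) = 0.0007812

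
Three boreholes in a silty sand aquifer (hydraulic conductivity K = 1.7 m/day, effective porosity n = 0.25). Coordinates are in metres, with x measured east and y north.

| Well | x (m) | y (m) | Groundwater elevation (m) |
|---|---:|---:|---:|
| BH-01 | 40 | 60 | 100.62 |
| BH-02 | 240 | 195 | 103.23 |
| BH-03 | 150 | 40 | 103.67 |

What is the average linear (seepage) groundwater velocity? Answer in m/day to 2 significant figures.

0.20 m/day

With h = a·x + b·y + c and BH-01 as origin, the differences give:
  200·a + 135·b = +2.61
  110·a + (-20)·b = +3.05
Eliminate b (×(-20) and ×135, subtract): -18850·a = -463.950 → a = ∂h/∂x = +0.02461
Back-substitute: b = ∂h/∂y = -0.01713.
|∇h| = √(0.02461² + -0.01713²) = 0.02998
Seepage velocity v = K·i/n = 1.7 × 0.02998 / 0.25 = 0.2039 m/day.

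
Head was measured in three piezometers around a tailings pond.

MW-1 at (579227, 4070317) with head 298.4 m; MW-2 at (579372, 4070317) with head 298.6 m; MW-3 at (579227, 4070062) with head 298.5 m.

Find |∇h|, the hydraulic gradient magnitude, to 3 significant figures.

0.00143

∂h/∂x = (298.6 − 298.4) / (579372 − 579227) = +0.001379
∂h/∂y = (298.5 − 298.4) / (4070062 − 4070317) = -0.0003922
|∇h| = √(0.001379² + -0.0003922²) = 0.001434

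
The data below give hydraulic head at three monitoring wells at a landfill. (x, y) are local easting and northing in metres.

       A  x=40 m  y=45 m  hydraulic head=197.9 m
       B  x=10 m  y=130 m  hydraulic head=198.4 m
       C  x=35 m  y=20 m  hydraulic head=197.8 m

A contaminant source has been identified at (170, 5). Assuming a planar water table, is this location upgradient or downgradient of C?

downgradient

Taking A as reference: B−A = (-30, 85, +0.5); C−A = (-5, -25, -0.1).
Determinant of the coordinate differences = (-30)·(-25) − (-5)·85 = 1175.
∂h/∂x = [(+0.5)·(-25) − (-0.1)·85] / 1175 = -0.003404
∂h/∂y = [(-30)·(-0.1) − (-5)·(+0.5)] / 1175 = +0.004681
Head at (170, 5) = 197.9 + (-0.003404)·(130) + (+0.004681)·(-40) = 197.27 m.
That is lower than the 197.8 m at C, so the point is downgradient.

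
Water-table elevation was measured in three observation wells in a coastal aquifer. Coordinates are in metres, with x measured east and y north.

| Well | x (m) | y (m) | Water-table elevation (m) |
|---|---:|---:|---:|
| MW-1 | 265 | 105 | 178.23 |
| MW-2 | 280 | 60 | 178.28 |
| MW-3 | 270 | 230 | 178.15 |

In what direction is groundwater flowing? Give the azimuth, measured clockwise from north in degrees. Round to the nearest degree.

299°

With h = a·x + b·y + c and MW-1 as origin, the differences give:
  15·a + (-45)·b = +0.05
  5·a + 125·b = -0.08
Eliminate b (×125 and ×(-45), subtract): 2100·a = 2.650 → a = ∂h/∂x = +0.001262
Back-substitute: b = ∂h/∂y = -0.0006905.
Flow direction (−∇h) has components (-0.001262 E, +0.0006905 N).
Azimuth = atan2(E, N) = atan2(-0.001262, +0.0006905) = 298.7° ≈ 299°.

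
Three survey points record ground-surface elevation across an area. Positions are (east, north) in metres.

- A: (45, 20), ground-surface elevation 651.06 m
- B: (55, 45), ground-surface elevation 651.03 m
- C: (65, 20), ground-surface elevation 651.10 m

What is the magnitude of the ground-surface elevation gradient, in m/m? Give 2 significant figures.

0.0028 m/m

Taking A as reference: B−A = (10, 25, -0.03); C−A = (20, 0, +0.04).
Determinant of the coordinate differences = 10·0 − 20·25 = -500.
∂z/∂x = [(-0.03)·0 − (+0.04)·25] / -500 = +0.002000
∂z/∂y = [10·(+0.04) − 20·(-0.03)] / -500 = -0.002000
|∇f| = √(0.002000² + -0.002000²) = 0.002828 m/m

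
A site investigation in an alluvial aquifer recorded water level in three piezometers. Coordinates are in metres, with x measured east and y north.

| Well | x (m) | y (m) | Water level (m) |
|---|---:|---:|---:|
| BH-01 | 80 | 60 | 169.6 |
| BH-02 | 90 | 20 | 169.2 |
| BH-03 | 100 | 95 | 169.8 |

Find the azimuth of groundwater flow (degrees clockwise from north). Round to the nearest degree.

149°

Taking BH-01 as reference: BH-02−BH-01 = (10, -40, -0.4); BH-03−BH-01 = (20, 35, +0.2).
Solve a·Δx + b·Δy = Δh: det = 10·35 − 20·(-40) = 1150.
∂h/∂x = [(-0.4)·35 − (+0.2)·(-40)] / 1150 = -0.005217
∂h/∂y = [10·(+0.2) − 20·(-0.4)] / 1150 = +0.008696
Flow direction (−∇h) has components (+0.005217 E, -0.008696 N).
Azimuth = atan2(E, N) = atan2(+0.005217, -0.008696) = 149.0° ≈ 149°.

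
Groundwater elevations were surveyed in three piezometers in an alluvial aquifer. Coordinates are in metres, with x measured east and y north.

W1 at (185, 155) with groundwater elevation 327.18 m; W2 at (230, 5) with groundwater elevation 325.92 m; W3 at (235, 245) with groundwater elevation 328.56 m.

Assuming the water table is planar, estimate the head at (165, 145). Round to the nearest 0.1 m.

Differences from W1: to W2 (Δx, Δy, Δh) = (45, -150, -1.26); to W3 = (50, 90, +1.38).
Solve a·Δx + b·Δy = Δh: det = 45·90 − 50·(-150) = 11550.
∂h/∂x = [(-1.26)·90 − (+1.38)·(-150)] / 11550 = +0.008104
∂h/∂y = [45·(+1.38) − 50·(-1.26)] / 11550 = +0.01083
h(165, 145) = 327.18 + (+0.008104)·(-20) + (+0.01083)·(-10) = 327.18 -0.162 -0.108 = 326.910 m.

326.9 m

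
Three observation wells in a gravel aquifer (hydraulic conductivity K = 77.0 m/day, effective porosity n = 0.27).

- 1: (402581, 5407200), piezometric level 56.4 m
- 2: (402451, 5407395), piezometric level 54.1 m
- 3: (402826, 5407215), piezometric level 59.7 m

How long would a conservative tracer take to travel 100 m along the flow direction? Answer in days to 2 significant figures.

25 days

Differences from 1: to 2 (Δx, Δy, Δh) = (-130, 195, -2.3); to 3 = (245, 15, +3.3).
Determinant of the coordinate differences = (-130)·15 − 245·195 = -49725.
∂h/∂x = [(-2.3)·15 − (+3.3)·195] / -49725 = +0.01363
∂h/∂y = [(-130)·(+3.3) − 245·(-2.3)] / -49725 = -0.002705
|∇h| = √(0.01363² + -0.002705²) = 0.0139
Seepage velocity v = K·i/n = 77.0 × 0.0139 / 0.27 = 3.964 m/day.
t = 100 / 3.964 = 25.23 days.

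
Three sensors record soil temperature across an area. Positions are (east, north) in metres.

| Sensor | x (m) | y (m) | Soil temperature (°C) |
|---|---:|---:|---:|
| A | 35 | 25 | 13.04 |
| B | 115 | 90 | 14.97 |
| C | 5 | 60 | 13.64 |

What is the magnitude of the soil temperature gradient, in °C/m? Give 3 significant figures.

Differences from A: to B (Δx, Δy, Δh) = (80, 65, +1.93); to C = (-30, 35, +0.60).
Determinant of the coordinate differences = 80·35 − (-30)·65 = 4750.
∂T/∂x = [(+1.93)·35 − (+0.60)·65] / 4750 = +0.006011
∂T/∂y = [80·(+0.60) − (-30)·(+1.93)] / 4750 = +0.02229
|∇f| = √(0.006011² + 0.02229²) = 0.02309 °C/m

0.0231 °C/m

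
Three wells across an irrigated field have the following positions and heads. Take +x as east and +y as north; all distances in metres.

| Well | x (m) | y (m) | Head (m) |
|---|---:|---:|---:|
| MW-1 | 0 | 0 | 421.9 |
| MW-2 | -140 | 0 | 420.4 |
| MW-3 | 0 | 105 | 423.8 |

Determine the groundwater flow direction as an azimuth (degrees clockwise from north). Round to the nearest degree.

211°

∂h/∂x = (420.4 − 421.9) / (-140 − 0) = +0.01071
∂h/∂y = (423.8 − 421.9) / (105 − 0) = +0.01810
Flow direction (−∇h) has components (-0.01071 E, -0.01810 N).
Azimuth = atan2(E, N) = atan2(-0.01071, -0.01810) = 210.6° ≈ 211°.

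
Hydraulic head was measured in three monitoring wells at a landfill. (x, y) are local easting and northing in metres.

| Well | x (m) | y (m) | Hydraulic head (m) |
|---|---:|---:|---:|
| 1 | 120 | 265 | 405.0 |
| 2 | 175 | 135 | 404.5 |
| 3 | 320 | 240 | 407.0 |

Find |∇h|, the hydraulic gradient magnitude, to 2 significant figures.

0.014

Differences from 1: to 2 (Δx, Δy, Δh) = (55, -130, -0.5); to 3 = (200, -25, +2.0).
Determinant of the coordinate differences = 55·(-25) − 200·(-130) = 24625.
∂h/∂x = [(-0.5)·(-25) − (+2.0)·(-130)] / 24625 = +0.01107
∂h/∂y = [55·(+2.0) − 200·(-0.5)] / 24625 = +0.008528
|∇h| = √(0.01107² + 0.008528²) = 0.01397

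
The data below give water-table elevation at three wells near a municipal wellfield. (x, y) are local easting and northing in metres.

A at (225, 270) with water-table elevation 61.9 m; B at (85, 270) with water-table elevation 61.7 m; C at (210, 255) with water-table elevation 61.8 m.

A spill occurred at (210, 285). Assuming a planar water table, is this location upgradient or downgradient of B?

Differences from A: to B (Δx, Δy, Δh) = (-140, 0, -0.2); to C = (-15, -15, -0.1).
Determinant of the coordinate differences = (-140)·(-15) − (-15)·0 = 2100.
∂h/∂x = [(-0.2)·(-15) − (-0.1)·0] / 2100 = +0.001429
∂h/∂y = [(-140)·(-0.1) − (-15)·(-0.2)] / 2100 = +0.005238
Head at (210, 285) = 61.9 + (+0.001429)·(-15) + (+0.005238)·(15) = 61.96 m.
That is higher than the 61.7 m at B, so the point is upgradient.

upgradient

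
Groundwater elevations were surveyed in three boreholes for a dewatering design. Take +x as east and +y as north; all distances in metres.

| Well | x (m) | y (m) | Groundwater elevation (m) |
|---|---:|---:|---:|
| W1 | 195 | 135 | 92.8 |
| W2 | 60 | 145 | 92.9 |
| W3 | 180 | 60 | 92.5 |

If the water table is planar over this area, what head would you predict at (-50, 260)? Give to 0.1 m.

With h = a·x + b·y + c and W1 as origin, the differences give:
  (-135)·a + 10·b = +0.1
  (-15)·a + (-75)·b = -0.3
Eliminate b (×(-75) and ×10, subtract): 10275·a = -4.50 → a = ∂h/∂x = -0.0004380
Back-substitute: b = ∂h/∂y = +0.004088.
h(-50, 260) = 92.8 + (-0.0004380)·(-245) + (+0.004088)·(125) = 92.8 +0.107 +0.511 = 93.418 m.

93.4 m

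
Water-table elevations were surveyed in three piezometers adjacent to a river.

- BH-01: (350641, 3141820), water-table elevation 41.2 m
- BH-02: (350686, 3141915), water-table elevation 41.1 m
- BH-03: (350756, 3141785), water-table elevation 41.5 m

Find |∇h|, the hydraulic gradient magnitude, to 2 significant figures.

0.0028

With h = a·x + b·y + c and BH-01 as origin, the differences give:
  45·a + 95·b = -0.1
  115·a + (-35)·b = +0.3
Eliminate b (×(-35) and ×95, subtract): -12500·a = -25.00 → a = ∂h/∂x = +0.002000
Back-substitute: b = ∂h/∂y = -0.002000.
|∇h| = √(0.002000² + -0.002000²) = 0.002828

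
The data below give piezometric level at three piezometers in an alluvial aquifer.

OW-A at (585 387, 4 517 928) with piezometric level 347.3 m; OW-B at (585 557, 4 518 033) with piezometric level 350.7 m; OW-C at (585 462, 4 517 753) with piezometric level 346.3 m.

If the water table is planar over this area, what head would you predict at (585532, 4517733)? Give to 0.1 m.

Differences from OW-A: to OW-B (Δx, Δy, Δh) = (170, 105, +3.4); to OW-C = (75, -175, -1.0).
Solve a·Δx + b·Δy = Δh: det = 170·(-175) − 75·105 = -37625.
∂h/∂x = [(+3.4)·(-175) − (-1.0)·105] / -37625 = +0.01302
∂h/∂y = [170·(-1.0) − 75·(+3.4)] / -37625 = +0.01130
h(585532, 4517733) = 347.3 + (+0.01302)·(145) + (+0.01130)·(-195) = 347.3 +1.888 -2.203 = 346.986 m.

347.0 m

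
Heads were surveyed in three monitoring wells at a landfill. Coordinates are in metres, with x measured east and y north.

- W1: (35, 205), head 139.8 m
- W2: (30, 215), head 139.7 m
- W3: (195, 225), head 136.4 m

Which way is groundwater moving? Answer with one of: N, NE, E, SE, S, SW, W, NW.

Differences from W1: to W2 (Δx, Δy, Δh) = (-5, 10, -0.1); to W3 = (160, 20, -3.4).
Determinant of the coordinate differences = (-5)·20 − 160·10 = -1700.
∂h/∂x = [(-0.1)·20 − (-3.4)·10] / -1700 = -0.01882
∂h/∂y = [(-5)·(-3.4) − 160·(-0.1)] / -1700 = -0.01941
Flow = −∇h = (+0.01882 east, +0.01941 north), which points northeast.

NE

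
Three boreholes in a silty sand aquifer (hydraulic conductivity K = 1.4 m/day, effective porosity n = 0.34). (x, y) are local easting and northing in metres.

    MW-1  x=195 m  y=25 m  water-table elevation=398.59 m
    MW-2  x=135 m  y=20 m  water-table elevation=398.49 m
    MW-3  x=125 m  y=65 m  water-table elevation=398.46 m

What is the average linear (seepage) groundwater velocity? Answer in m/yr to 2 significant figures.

2.6 m/yr

With h = a·x + b·y + c and MW-1 as origin, the differences give:
  (-60)·a + (-5)·b = -0.10
  (-70)·a + 40·b = -0.13
Eliminate b (×40 and ×(-5), subtract): -2750·a = -4.650 → a = ∂h/∂x = +0.001691
Back-substitute: b = ∂h/∂y = -0.0002909.
|∇h| = √(0.001691² + -0.0002909²) = 0.001716
Seepage velocity v = K·i/n = 1.4 × 0.001716 / 0.34 = 0.007066 m/day = 2.581 m/yr.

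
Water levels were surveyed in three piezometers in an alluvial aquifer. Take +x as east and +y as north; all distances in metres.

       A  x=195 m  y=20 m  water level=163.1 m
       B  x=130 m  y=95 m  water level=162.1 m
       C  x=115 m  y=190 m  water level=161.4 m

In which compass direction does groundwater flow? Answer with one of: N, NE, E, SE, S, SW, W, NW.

Taking A as reference: B−A = (-65, 75, -1.0); C−A = (-80, 170, -1.7).
Solve a·Δx + b·Δy = Δh: det = (-65)·170 − (-80)·75 = -5050.
∂h/∂x = [(-1.0)·170 − (-1.7)·75] / -5050 = +0.008416
∂h/∂y = [(-65)·(-1.7) − (-80)·(-1.0)] / -5050 = -0.006040
Flow = −∇h = (-0.008416 east, +0.006040 north), which points northwest.

NW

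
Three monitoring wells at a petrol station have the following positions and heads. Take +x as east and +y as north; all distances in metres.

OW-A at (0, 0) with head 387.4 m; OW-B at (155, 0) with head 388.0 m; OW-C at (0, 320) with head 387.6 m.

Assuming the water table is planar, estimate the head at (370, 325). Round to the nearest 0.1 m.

389.0 m

∂h/∂x = (388.0 − 387.4) / (155 − 0) = +0.003871
∂h/∂y = (387.6 − 387.4) / (320 − 0) = +0.0006250
h(370, 325) = 387.4 + (+0.003871)·(370) + (+0.0006250)·(325) = 387.4 +1.432 +0.203 = 389.035 m.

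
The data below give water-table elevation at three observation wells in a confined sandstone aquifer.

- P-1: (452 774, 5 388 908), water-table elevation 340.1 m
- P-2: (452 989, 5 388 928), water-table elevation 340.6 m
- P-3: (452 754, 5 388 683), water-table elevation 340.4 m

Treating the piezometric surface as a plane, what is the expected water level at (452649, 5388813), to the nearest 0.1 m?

Taking P-1 as reference: P-2−P-1 = (215, 20, +0.5); P-3−P-1 = (-20, -225, +0.3).
Solve a·Δx + b·Δy = Δh: det = 215·(-225) − (-20)·20 = -47975.
∂h/∂x = [(+0.5)·(-225) − (+0.3)·20] / -47975 = +0.002470
∂h/∂y = [215·(+0.3) − (-20)·(+0.5)] / -47975 = -0.001553
h(452649, 5388813) = 340.1 + (+0.002470)·(-125) + (-0.001553)·(-95) = 340.1 -0.309 +0.148 = 339.939 m.

339.9 m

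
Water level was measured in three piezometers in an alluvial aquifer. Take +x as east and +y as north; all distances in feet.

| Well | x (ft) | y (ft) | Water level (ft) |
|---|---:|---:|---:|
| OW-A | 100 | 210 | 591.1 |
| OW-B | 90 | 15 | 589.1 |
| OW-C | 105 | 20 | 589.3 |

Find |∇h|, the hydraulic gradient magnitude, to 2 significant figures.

0.014

Taking OW-A as reference: OW-B−OW-A = (-10, -195, -2.0); OW-C−OW-A = (5, -190, -1.8).
Determinant of the coordinate differences = (-10)·(-190) − 5·(-195) = 2875.
∂h/∂x = [(-2.0)·(-190) − (-1.8)·(-195)] / 2875 = +0.01009
∂h/∂y = [(-10)·(-1.8) − 5·(-2.0)] / 2875 = +0.009739
|∇h| = √(0.01009² + 0.009739²) = 0.01402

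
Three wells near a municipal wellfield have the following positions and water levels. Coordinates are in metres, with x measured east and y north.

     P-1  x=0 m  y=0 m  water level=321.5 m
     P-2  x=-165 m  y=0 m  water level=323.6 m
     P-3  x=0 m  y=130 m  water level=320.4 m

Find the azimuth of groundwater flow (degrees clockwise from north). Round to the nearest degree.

056°

∂h/∂x = (323.6 − 321.5) / (-165 − 0) = -0.01273
∂h/∂y = (320.4 − 321.5) / (130 − 0) = -0.008462
Flow direction (−∇h) has components (+0.01273 E, +0.008462 N).
Azimuth = atan2(E, N) = atan2(+0.01273, +0.008462) = 56.4° ≈ 056°.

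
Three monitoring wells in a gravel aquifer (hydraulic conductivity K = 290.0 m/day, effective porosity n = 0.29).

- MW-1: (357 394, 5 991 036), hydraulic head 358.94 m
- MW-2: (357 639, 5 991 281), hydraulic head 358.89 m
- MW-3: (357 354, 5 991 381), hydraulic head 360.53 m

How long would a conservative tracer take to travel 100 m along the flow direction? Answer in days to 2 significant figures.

Differences from MW-1: to MW-2 (Δx, Δy, Δh) = (245, 245, -0.05); to MW-3 = (-40, 345, +1.59).
Solve a·Δx + b·Δy = Δh: det = 245·345 − (-40)·245 = 94325.
∂h/∂x = [(-0.05)·345 − (+1.59)·245] / 94325 = -0.004313
∂h/∂y = [245·(+1.59) − (-40)·(-0.05)] / 94325 = +0.004109
|∇h| = √(-0.004313² + 0.004109²) = 0.005957
Seepage velocity v = K·i/n = 290.0 × 0.005957 / 0.29 = 5.957 m/day.
t = 100 / 5.957 = 16.79 days.

17 days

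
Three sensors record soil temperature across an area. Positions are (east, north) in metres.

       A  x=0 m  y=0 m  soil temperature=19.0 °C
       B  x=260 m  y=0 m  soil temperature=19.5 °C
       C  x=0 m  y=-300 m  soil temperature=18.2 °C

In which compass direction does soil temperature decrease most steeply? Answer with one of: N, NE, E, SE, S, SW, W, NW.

SW

∂T/∂x = (19.5 − 19.0) / (260 − 0) = +0.001923
∂T/∂y = (18.2 − 19.0) / (-300 − 0) = +0.002667
Steepest decrease is along −∇f = (-0.001923 E, -0.002667 N) → southwest.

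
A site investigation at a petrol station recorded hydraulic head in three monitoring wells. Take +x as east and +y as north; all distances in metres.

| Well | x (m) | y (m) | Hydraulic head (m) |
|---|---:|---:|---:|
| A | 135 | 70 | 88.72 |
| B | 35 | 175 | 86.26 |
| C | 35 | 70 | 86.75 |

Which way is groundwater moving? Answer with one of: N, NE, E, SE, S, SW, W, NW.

Taking A as reference: B−A = (-100, 105, -2.46); C−A = (-100, 0, -1.97).
Solve a·Δx + b·Δy = Δh: det = (-100)·0 − (-100)·105 = 10500.
∂h/∂x = [(-2.46)·0 − (-1.97)·105] / 10500 = +0.01970
∂h/∂y = [(-100)·(-1.97) − (-100)·(-2.46)] / 10500 = -0.004667
Flow = −∇h = (-0.01970 east, +0.004667 north), which points west.

W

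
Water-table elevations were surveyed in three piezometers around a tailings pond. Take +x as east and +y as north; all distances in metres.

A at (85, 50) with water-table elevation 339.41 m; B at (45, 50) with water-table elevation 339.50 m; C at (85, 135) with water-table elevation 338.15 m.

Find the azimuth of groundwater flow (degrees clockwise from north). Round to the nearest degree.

With h = a·x + b·y + c and A as origin, the differences give:
  (-40)·a + 0·b = +0.09
  0·a + 85·b = -1.26
Eliminate b (×85 and ×0, subtract): -3400·a = 7.650 → a = ∂h/∂x = -0.002250
Back-substitute: b = ∂h/∂y = -0.01482.
Flow direction (−∇h) has components (+0.002250 E, +0.01482 N).
Azimuth = atan2(E, N) = atan2(+0.002250, +0.01482) = 8.6° ≈ 009°.

009°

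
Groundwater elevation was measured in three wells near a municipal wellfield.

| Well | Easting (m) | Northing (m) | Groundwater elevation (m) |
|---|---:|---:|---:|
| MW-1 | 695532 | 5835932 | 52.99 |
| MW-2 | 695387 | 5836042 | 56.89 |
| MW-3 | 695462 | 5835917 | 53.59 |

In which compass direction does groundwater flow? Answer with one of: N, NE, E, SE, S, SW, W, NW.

SE

Three-point gradient (reference MW-1): Δ to MW-2 = (-145, 110, +3.90), Δ to MW-3 = (-70, -15, +0.60).
∂h/∂x = -0.01261, ∂h/∂y = +0.01884 (det = 9875).
Flow = −∇h = (+0.01261 east, -0.01884 north), which points southeast.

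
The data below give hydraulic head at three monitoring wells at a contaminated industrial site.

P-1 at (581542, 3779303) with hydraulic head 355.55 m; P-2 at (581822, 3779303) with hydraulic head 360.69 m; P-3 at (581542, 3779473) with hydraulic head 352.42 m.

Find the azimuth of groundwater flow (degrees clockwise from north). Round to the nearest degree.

∂h/∂x = (360.69 − 355.55) / (581822 − 581542) = +0.01836
∂h/∂y = (352.42 − 355.55) / (3779473 − 3779303) = -0.01841
Flow direction (−∇h) has components (-0.01836 E, +0.01841 N).
Azimuth = atan2(E, N) = atan2(-0.01836, +0.01841) = 315.1° ≈ 315°.

315°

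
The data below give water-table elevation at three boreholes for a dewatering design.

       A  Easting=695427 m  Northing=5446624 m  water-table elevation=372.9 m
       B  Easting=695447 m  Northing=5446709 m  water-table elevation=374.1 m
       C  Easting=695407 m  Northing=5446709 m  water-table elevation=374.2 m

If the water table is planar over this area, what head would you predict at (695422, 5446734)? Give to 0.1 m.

Taking A as reference: B−A = (20, 85, +1.2); C−A = (-20, 85, +1.3).
Determinant of the coordinate differences = 20·85 − (-20)·85 = 3400.
∂h/∂x = [(+1.2)·85 − (+1.3)·85] / 3400 = -0.002500
∂h/∂y = [20·(+1.3) − (-20)·(+1.2)] / 3400 = +0.01471
h(695422, 5446734) = 372.9 + (-0.002500)·(-5) + (+0.01471)·(110) = 372.9 +0.012 +1.618 = 374.530 m.

374.5 m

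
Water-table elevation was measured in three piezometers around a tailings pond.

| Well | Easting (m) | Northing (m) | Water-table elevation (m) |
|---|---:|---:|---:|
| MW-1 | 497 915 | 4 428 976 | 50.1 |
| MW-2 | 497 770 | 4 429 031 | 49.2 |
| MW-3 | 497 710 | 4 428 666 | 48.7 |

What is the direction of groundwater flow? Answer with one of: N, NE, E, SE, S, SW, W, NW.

W

With h = a·x + b·y + c and MW-1 as origin, the differences give:
  (-145)·a + 55·b = -0.9
  (-205)·a + (-310)·b = -1.4
Eliminate b (×(-310) and ×55, subtract): 56225·a = 356.00 → a = ∂h/∂x = +0.006332
Back-substitute: b = ∂h/∂y = +0.0003290.
Flow = −∇h = (-0.006332 east, -0.0003290 north), which points west.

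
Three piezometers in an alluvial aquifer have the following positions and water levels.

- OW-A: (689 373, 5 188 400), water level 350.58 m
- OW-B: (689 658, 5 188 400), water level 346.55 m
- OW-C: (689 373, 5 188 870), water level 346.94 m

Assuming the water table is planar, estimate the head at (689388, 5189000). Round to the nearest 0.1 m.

∂h/∂x = (346.55 − 350.58) / (689658 − 689373) = -0.01414
∂h/∂y = (346.94 − 350.58) / (5188870 − 5188400) = -0.007745
h(689388, 5189000) = 350.58 + (-0.01414)·(15) + (-0.007745)·(600) = 350.58 -0.212 -4.647 = 345.721 m.

345.7 m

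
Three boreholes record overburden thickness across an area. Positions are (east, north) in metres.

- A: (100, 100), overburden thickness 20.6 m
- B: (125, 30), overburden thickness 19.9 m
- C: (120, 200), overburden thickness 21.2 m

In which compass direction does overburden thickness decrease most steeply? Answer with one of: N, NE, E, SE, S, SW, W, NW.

Differences from A: to B (Δx, Δy, Δh) = (25, -70, -0.7); to C = (20, 100, +0.6).
Determinant of the coordinate differences = 25·100 − 20·(-70) = 3900.
∂d/∂x = [(-0.7)·100 − (+0.6)·(-70)] / 3900 = -0.007179
∂d/∂y = [25·(+0.6) − 20·(-0.7)] / 3900 = +0.007436
Steepest decrease is along −∇f = (+0.007179 E, -0.007436 N) → southeast.

SE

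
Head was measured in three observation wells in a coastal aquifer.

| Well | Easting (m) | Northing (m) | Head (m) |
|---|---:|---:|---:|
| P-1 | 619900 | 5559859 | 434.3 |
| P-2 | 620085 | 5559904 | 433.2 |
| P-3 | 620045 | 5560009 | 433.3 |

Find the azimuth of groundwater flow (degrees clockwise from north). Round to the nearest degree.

Taking P-1 as reference: P-2−P-1 = (185, 45, -1.1); P-3−P-1 = (145, 150, -1.0).
Solve a·Δx + b·Δy = Δh: det = 185·150 − 145·45 = 21225.
∂h/∂x = [(-1.1)·150 − (-1.0)·45] / 21225 = -0.005654
∂h/∂y = [185·(-1.0) − 145·(-1.1)] / 21225 = -0.001201
Flow direction (−∇h) has components (+0.005654 E, +0.001201 N).
Azimuth = atan2(E, N) = atan2(+0.005654, +0.001201) = 78.0° ≈ 078°.

078°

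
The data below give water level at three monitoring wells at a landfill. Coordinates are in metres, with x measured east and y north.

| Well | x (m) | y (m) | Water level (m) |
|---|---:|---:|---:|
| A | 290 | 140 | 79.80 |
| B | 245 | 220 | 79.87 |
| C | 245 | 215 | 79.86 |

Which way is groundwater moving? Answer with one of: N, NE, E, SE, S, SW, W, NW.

With h = a·x + b·y + c and A as origin, the differences give:
  (-45)·a + 80·b = +0.07
  (-45)·a + 75·b = +0.06
Eliminate b (×75 and ×80, subtract): 225·a = 0.450 → a = ∂h/∂x = +0.002000
Back-substitute: b = ∂h/∂y = +0.002000.
Flow = −∇h = (-0.002000 east, -0.002000 north), which points southwest.

SW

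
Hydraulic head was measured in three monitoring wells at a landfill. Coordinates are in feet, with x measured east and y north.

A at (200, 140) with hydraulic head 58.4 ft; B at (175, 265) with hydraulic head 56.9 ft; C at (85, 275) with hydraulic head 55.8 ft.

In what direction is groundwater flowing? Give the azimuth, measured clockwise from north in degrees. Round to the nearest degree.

311°

Taking A as reference: B−A = (-25, 125, -1.5); C−A = (-115, 135, -2.6).
Solve a·Δx + b·Δy = Δh: det = (-25)·135 − (-115)·125 = 11000.
∂h/∂x = [(-1.5)·135 − (-2.6)·125] / 11000 = +0.01114
∂h/∂y = [(-25)·(-2.6) − (-115)·(-1.5)] / 11000 = -0.009773
Flow direction (−∇h) has components (-0.01114 E, +0.009773 N).
Azimuth = atan2(E, N) = atan2(-0.01114, +0.009773) = 311.3° ≈ 311°.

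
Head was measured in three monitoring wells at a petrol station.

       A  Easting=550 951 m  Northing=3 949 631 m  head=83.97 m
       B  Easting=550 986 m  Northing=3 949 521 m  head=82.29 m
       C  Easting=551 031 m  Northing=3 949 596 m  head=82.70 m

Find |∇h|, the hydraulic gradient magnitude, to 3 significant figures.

Taking A as reference: B−A = (35, -110, -1.68); C−A = (80, -35, -1.27).
Solve a·Δx + b·Δy = Δh: det = 35·(-35) − 80·(-110) = 7575.
∂h/∂x = [(-1.68)·(-35) − (-1.27)·(-110)] / 7575 = -0.01068
∂h/∂y = [35·(-1.27) − 80·(-1.68)] / 7575 = +0.01187
|∇h| = √(-0.01068² + 0.01187²) = 0.01597

0.0160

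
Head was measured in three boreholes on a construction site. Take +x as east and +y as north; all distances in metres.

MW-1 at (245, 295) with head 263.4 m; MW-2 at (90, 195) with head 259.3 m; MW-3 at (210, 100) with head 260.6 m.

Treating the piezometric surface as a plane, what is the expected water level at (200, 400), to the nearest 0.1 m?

Differences from MW-1: to MW-2 (Δx, Δy, Δh) = (-155, -100, -4.1); to MW-3 = (-35, -195, -2.8).
Solve a·Δx + b·Δy = Δh: det = (-155)·(-195) − (-35)·(-100) = 26725.
∂h/∂x = [(-4.1)·(-195) − (-2.8)·(-100)] / 26725 = +0.01944
∂h/∂y = [(-155)·(-2.8) − (-35)·(-4.1)] / 26725 = +0.01087
h(200, 400) = 263.4 + (+0.01944)·(-45) + (+0.01087)·(105) = 263.4 -0.875 +1.141 = 263.667 m.

263.7 m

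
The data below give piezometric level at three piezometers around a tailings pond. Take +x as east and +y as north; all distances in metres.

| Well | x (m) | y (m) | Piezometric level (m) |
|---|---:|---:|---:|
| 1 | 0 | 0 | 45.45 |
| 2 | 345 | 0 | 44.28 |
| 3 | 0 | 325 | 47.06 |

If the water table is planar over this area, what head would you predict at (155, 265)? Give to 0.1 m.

∂h/∂x = (44.28 − 45.45) / (345 − 0) = -0.003391
∂h/∂y = (47.06 − 45.45) / (325 − 0) = +0.004954
h(155, 265) = 45.45 + (-0.003391)·(155) + (+0.004954)·(265) = 45.45 -0.526 +1.313 = 46.237 m.

46.2 m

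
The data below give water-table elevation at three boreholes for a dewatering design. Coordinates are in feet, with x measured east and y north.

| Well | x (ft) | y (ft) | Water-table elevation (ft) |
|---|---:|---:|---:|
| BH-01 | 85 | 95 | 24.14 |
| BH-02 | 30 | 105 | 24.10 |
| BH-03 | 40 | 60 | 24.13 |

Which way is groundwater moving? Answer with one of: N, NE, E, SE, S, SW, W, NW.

Differences from BH-01: to BH-02 (Δx, Δy, Δh) = (-55, 10, -0.04); to BH-03 = (-45, -35, -0.01).
Solve a·Δx + b·Δy = Δh: det = (-55)·(-35) − (-45)·10 = 2375.
∂h/∂x = [(-0.04)·(-35) − (-0.01)·10] / 2375 = +0.0006316
∂h/∂y = [(-55)·(-0.01) − (-45)·(-0.04)] / 2375 = -0.0005263
Flow = −∇h = (-0.0006316 east, +0.0005263 north), which points northwest.

NW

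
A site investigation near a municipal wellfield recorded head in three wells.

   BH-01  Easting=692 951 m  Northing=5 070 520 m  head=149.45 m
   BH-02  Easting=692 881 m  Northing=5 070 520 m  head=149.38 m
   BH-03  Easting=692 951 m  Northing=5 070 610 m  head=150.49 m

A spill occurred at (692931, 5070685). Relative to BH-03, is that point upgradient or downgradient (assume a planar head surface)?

∂h/∂x = (149.38 − 149.45) / (692881 − 692951) = +0.0010000
∂h/∂y = (150.49 − 149.45) / (5070610 − 5070520) = +0.01156
Head at (692931, 5070685) = 149.45 + (+0.0010000)·(-20) + (+0.01156)·(165) = 151.34 m.
That is higher than the 150.49 m at BH-03, so the point is upgradient.

upgradient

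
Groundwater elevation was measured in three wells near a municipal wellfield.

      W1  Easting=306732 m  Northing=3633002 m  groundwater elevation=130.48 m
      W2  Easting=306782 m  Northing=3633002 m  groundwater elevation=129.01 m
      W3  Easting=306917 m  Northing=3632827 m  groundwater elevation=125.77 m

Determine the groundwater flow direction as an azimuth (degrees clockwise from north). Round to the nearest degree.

With h = a·x + b·y + c and W1 as origin, the differences give:
  50·a + 0·b = -1.47
  185·a + (-175)·b = -4.71
Eliminate b (×(-175) and ×0, subtract): -8750·a = 257.250 → a = ∂h/∂x = -0.02940
Back-substitute: b = ∂h/∂y = -0.004166.
Flow direction (−∇h) has components (+0.02940 E, +0.004166 N).
Azimuth = atan2(E, N) = atan2(+0.02940, +0.004166) = 81.9° ≈ 082°.

082°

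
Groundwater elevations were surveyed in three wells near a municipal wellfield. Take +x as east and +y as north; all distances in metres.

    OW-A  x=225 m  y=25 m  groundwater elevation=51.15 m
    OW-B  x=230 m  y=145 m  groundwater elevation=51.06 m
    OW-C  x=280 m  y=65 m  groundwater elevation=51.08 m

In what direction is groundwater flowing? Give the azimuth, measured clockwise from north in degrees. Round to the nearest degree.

046°

Three-point gradient (reference OW-A): Δ to OW-B = (5, 120, -0.09), Δ to OW-C = (55, 40, -0.07).
∂h/∂x = -0.0007500, ∂h/∂y = -0.0007187 (det = -6400).
Flow direction (−∇h) has components (+0.0007500 E, +0.0007187 N).
Azimuth = atan2(E, N) = atan2(+0.0007500, +0.0007187) = 46.2° ≈ 046°.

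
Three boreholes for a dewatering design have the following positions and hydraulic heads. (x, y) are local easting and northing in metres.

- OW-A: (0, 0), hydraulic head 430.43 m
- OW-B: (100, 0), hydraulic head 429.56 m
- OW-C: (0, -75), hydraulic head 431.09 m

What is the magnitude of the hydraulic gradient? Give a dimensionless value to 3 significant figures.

0.0124

∂h/∂x = (429.56 − 430.43) / (100 − 0) = -0.008700
∂h/∂y = (431.09 − 430.43) / (-75 − 0) = -0.008800
|∇h| = √(-0.008700² + -0.008800²) = 0.01237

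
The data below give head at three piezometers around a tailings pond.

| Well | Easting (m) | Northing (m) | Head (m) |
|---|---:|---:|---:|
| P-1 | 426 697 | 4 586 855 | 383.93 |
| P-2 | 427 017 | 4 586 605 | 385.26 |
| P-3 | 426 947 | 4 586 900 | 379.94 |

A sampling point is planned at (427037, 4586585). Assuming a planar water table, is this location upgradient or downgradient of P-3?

upgradient

Three-point gradient (reference P-1): Δ to P-2 = (320, -250, +1.33), Δ to P-3 = (250, 45, -3.99).
∂h/∂x = -0.01219, ∂h/∂y = -0.02093 (det = 76900).
Head at (427037, 4586585) = 383.93 + (-0.01219)·(340) + (-0.02093)·(-270) = 385.43 m.
That is higher than the 379.94 m at P-3, so the point is upgradient.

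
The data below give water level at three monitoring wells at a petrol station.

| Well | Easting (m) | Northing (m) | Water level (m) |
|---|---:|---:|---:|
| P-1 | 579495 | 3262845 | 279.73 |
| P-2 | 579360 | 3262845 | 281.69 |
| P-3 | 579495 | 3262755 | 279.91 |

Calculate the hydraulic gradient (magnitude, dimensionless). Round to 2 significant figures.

0.015

∂h/∂x = (281.69 − 279.73) / (579360 − 579495) = -0.01452
∂h/∂y = (279.91 − 279.73) / (3262755 − 3262845) = -0.002000
|∇h| = √(-0.01452² + -0.002000²) = 0.01466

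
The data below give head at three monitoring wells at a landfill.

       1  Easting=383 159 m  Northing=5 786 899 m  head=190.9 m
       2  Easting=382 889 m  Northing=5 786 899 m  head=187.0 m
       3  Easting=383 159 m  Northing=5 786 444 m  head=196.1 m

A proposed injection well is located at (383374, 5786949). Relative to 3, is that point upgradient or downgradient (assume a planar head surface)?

downgradient

∂h/∂x = (187.0 − 190.9) / (382889 − 383159) = +0.01444
∂h/∂y = (196.1 − 190.9) / (5786444 − 5786899) = -0.01143
Head at (383374, 5786949) = 190.9 + (+0.01444)·(215) + (-0.01143)·(50) = 193.43 m.
That is lower than the 196.1 m at 3, so the point is downgradient.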